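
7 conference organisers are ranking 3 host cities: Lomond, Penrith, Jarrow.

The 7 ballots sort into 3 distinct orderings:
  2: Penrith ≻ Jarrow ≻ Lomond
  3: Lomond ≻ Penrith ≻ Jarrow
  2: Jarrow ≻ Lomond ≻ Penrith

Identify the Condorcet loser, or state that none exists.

none

Head-to-head results (7 organisers):
Lomond vs Penrith: Lomond, 5–2.
Lomond vs Jarrow: 3 to 4, Jarrow.
Penrith vs Jarrow: Penrith is ranked higher on 2+3 = 5 ballots, Jarrow on 2. Penrith wins 5–2.
No city is winless: Lomond beats Penrith; Penrith beats Jarrow; Jarrow beats Lomond. There is no Condorcet loser.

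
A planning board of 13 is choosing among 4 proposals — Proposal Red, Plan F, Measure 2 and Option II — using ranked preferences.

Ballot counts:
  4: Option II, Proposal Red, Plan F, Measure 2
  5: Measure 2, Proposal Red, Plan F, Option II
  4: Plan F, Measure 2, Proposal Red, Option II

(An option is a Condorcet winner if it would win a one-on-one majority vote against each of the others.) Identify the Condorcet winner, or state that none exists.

none

Head-to-head results (13 council members):
Proposal Red vs Plan F: Proposal Red wins 9–4.
Proposal Red vs Measure 2: Measure 2, 9–4.
Proposal Red–Option II: Proposal Red 9–4.
Plan F–Measure 2: Plan F 8–5.
Plan F vs Option II: Plan F wins 9–4.
Measure 2 vs Option II: Measure 2, 9–4.
Every option loses at least once (Proposal Red loses to Measure 2; Plan F loses to Proposal Red; Measure 2 loses to Plan F; Option II loses to Proposal Red). The majority relation contains the cycle Proposal Red beats Plan F beats Measure 2 beats Proposal Red, so there is no Condorcet winner.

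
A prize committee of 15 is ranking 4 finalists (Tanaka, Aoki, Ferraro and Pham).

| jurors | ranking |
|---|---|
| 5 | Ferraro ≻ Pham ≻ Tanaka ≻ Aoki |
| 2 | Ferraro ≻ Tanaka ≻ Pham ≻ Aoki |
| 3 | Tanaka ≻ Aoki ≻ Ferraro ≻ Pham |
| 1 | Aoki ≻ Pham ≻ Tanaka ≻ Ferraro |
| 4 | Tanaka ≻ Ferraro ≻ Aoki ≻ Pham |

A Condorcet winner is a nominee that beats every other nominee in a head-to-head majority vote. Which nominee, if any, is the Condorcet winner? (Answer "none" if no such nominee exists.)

Tanaka

Head-to-head results (15 jurors):
Tanaka vs Aoki: Tanaka, 14–1.
Tanaka vs Ferraro: 8 to 7, Tanaka.
Tanaka vs Pham: 2+3+4 = 9 for Tanaka, 6 for Pham — Tanaka by 9–6.
Aoki vs Ferraro: Ferraro, 11–4.
Aoki vs Pham: Aoki, 8–7.
Ferraro vs Pham: Ferraro, 14–1.
Tanaka beats each of Aoki, Ferraro, Pham — Tanaka is the Condorcet winner.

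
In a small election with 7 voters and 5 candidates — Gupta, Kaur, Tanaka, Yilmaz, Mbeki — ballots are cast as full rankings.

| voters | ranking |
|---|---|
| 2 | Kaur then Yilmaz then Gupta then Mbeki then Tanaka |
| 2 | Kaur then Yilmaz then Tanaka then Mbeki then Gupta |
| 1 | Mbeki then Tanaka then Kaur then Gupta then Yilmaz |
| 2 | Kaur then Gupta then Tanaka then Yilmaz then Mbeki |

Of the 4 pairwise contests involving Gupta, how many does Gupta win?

2

Gupta against each rival (7 voters):
Gupta vs Kaur: Gupta is ranked higher on 0 ballots, Kaur on 7. Kaur wins 7–0.
Gupta–Tanaka: Gupta 4–3.
Gupta vs Yilmaz: Yilmaz, 4–3.
Gupta vs Mbeki: Gupta preferred on 2+2 = 4 ballots; Gupta wins 4–3.
Gupta beats Tanaka, Mbeki; loses to Kaur, Yilmaz — 2 pairwise wins.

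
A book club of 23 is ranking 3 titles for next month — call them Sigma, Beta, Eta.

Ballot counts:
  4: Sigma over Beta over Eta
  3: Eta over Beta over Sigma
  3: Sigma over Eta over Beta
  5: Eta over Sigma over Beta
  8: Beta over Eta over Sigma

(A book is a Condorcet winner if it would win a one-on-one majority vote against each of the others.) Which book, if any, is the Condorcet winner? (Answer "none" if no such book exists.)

none

Check each pair by majority over 23 ballots:
Sigma vs Beta: Sigma wins 12–11.
Sigma–Eta: Eta 16–7.
Beta–Eta: Beta 12–11.
No book is unbeaten: Sigma loses to Eta; Beta loses to Sigma; Eta loses to Beta. In particular Sigma → Beta → Eta → Sigma is a majority cycle — no Condorcet winner exists.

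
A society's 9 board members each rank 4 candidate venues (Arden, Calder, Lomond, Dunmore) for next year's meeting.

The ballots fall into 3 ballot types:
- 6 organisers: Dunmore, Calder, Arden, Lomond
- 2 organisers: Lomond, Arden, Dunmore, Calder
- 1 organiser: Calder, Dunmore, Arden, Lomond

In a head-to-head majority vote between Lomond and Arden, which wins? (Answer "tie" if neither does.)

Ballots ranking Lomond above Arden: 2.
Ballots ranking Arden above Lomond: 9 − 2 = 7.
Arden wins the head-to-head 7–2.

Arden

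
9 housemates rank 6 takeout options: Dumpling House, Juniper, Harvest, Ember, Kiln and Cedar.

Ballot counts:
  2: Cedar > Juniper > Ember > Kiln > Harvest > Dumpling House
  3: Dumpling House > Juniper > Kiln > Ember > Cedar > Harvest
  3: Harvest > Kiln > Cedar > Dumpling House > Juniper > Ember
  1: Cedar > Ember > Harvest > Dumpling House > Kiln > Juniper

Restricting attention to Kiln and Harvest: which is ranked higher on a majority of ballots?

Ballots ranking Kiln above Harvest: 2 + 3 = 5.
Ballots ranking Harvest above Kiln: 9 − 5 = 4.
Kiln wins the head-to-head 5–4.

Kiln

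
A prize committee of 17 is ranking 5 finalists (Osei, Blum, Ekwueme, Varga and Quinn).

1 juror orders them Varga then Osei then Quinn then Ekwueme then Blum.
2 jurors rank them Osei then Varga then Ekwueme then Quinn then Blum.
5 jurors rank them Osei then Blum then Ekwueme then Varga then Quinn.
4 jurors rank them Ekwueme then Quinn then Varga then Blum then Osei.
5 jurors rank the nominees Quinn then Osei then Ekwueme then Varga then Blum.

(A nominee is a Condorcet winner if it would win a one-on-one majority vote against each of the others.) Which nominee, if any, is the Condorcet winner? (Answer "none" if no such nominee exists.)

Pairwise majorities:
Osei vs Blum: 13 to 4, Osei.
Osei vs Ekwueme: 1+2+5+5 = 13 for Osei, 4 for Ekwueme — Osei by 13–4.
Osei vs Varga: Osei is ranked higher on 2+5+5 = 12 ballots, Varga on 5. Osei wins 12–5.
Osei vs Quinn: Osei is ranked higher on 1+2+5 = 8 ballots, Quinn on 9. Quinn wins 9–8.
Blum vs Ekwueme: Blum preferred on 5 ballots; Ekwueme wins 12–5.
Blum vs Varga: 5 to 12, Varga.
Blum vs Quinn: 5 to 12, Quinn.
Ekwueme vs Varga: Ekwueme preferred on 5+4+5 = 14 ballots; Ekwueme wins 14–3.
Ekwueme vs Quinn: 2+5+4 = 11 for Ekwueme, 6 for Quinn — Ekwueme by 11–6.
Varga vs Quinn: 8 to 9, Quinn.
No nominee is unbeaten: Osei loses to Quinn; Blum loses to Osei; Ekwueme loses to Osei; Varga loses to Osei; Quinn loses to Ekwueme. In particular Osei → Ekwueme → Quinn → Osei is a majority cycle — no Condorcet winner exists.

none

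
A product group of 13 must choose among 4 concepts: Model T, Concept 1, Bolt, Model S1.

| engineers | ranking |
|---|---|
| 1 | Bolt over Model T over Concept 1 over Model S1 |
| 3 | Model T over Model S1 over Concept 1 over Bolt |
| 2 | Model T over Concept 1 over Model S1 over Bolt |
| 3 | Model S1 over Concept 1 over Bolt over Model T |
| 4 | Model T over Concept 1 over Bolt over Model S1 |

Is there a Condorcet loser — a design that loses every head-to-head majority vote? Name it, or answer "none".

Head-to-head results (13 engineers):
Model T vs Concept 1: 10 to 3, Model T.
Model T–Bolt: Model T 9–4.
Model T vs Model S1: Model T wins 10–3.
Concept 1 vs Bolt: Concept 1 wins 12–1.
Concept 1 vs Model S1: Concept 1 is ranked higher on 1+2+4 = 7 ballots, Model S1 on 6. Concept 1 wins 7–6.
Bolt vs Model S1: 1+4 = 5 for Bolt, 8 for Model S1 — Model S1 by 8–5.
Bolt is beaten in every head-to-head and is the Condorcet loser.

Bolt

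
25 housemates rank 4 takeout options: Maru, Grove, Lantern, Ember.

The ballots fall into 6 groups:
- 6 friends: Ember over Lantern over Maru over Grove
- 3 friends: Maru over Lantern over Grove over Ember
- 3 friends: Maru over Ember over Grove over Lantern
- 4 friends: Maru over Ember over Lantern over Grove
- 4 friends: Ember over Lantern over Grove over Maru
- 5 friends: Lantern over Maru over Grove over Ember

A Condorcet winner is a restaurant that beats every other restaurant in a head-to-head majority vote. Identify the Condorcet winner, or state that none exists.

none

Pairwise majorities:
Maru vs Grove: Maru preferred on 6+3+3+4+5 = 21 ballots; Maru wins 21–4.
Maru vs Lantern: 10 to 15, Lantern.
Maru vs Ember: Maru is ranked higher on 3+3+4+5 = 15 ballots, Ember on 10. Maru wins 15–10.
Grove vs Lantern: Grove is ranked higher on 3 ballots, Lantern on 22. Lantern wins 22–3.
Grove vs Ember: Grove preferred on 3+5 = 8 ballots; Ember wins 17–8.
Lantern vs Ember: Lantern preferred on 3+5 = 8 ballots; Ember wins 17–8.
No restaurant is unbeaten: Maru loses to Lantern; Grove loses to Maru; Lantern loses to Ember; Ember loses to Maru. In particular Maru > Ember > Lantern > Maru is a majority cycle — no Condorcet winner exists.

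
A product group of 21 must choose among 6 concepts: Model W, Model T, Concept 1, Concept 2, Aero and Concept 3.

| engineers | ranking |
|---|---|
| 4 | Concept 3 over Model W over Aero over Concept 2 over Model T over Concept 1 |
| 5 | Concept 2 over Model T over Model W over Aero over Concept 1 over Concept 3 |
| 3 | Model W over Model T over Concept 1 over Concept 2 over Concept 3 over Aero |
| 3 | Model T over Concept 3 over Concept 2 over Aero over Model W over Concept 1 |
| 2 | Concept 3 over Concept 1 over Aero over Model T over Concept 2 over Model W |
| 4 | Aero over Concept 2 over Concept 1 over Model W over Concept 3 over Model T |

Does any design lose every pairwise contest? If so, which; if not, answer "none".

none

Pairwise majorities:
Model W vs Model T: Model W, 11–10.
Model W vs Concept 1: Model W, 15–6.
Model W vs Concept 2: 4+3 = 7 for Model W, 14 for Concept 2 — Concept 2 by 14–7.
Model W vs Aero: Model W is ranked higher on 4+5+3 = 12 ballots, Aero on 9. Model W wins 12–9.
Model W vs Concept 3: 12 to 9, Model W.
Model T vs Concept 1: Model T wins 15–6.
Model T vs Concept 2: Concept 2, 13–8.
Model T vs Aero: Model T preferred on 5+3+3 = 11 ballots; Model T wins 11–10.
Model T vs Concept 3: Model T is ranked higher on 5+3+3 = 11 ballots, Concept 3 on 10. Model T wins 11–10.
Concept 1 vs Concept 2: Concept 1 is ranked higher on 3+2 = 5 ballots, Concept 2 on 16. Concept 2 wins 16–5.
Concept 1 vs Aero: 3+2 = 5 for Concept 1, 16 for Aero — Aero by 16–5.
Concept 1 vs Concept 3: 12 to 9, Concept 1.
Concept 2 vs Aero: 11 to 10, Concept 2.
Concept 2–Concept 3: Concept 2 12–9.
Aero–Concept 3: Concept 3 12–9.
Every design wins at least one matchup (Model W beats Model T; Model T beats Concept 1; Concept 1 beats Concept 3; Concept 2 beats Model W; Aero beats Concept 1; Concept 3 beats Aero), so there is no Condorcet loser.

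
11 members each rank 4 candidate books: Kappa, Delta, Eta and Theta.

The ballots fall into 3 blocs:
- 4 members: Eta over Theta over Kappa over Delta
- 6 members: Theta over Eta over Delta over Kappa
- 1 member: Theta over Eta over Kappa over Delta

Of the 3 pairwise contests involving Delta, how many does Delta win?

1

Delta against each rival (11 members):
Delta vs Kappa: Delta is ranked higher on 6 ballots, Kappa on 5. Delta wins 6–5.
Delta vs Eta: Eta wins 11–0.
Delta vs Theta: Delta is ranked higher on 0 ballots, Theta on 11. Theta wins 11–0.
Delta beats Kappa; loses to Eta, Theta — 1 pairwise win.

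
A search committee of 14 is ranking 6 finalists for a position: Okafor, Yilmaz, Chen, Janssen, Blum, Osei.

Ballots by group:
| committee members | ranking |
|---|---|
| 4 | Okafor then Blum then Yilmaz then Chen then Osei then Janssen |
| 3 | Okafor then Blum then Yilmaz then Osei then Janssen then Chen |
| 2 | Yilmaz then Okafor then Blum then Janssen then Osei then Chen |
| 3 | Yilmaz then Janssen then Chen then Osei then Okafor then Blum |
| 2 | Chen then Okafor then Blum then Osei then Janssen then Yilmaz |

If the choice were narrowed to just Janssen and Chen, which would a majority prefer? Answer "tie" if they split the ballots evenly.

Ballots ranking Janssen above Chen: 3 + 2 + 3 = 8.
Ballots ranking Chen above Janssen: 14 − 8 = 6.
Janssen wins the head-to-head 8–6.

Janssen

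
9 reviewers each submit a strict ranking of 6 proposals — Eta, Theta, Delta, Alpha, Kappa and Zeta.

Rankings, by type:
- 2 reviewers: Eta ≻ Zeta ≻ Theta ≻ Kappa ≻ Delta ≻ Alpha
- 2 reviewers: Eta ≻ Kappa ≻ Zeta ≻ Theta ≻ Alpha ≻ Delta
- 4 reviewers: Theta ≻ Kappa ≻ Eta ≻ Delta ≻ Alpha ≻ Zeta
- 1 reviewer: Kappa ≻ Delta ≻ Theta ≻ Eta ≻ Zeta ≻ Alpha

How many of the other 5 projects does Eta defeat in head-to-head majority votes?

Eta against each rival (9 reviewers):
Eta vs Theta: Theta wins 5–4.
Eta vs Delta: Eta wins 8–1.
Eta vs Alpha: Eta wins 9–0.
Eta vs Kappa: Eta is ranked higher on 2+2 = 4 ballots, Kappa on 5. Kappa wins 5–4.
Eta vs Zeta: 9 to 0, Eta.
Eta beats Delta, Alpha, Zeta; loses to Theta, Kappa — 3 pairwise wins.

3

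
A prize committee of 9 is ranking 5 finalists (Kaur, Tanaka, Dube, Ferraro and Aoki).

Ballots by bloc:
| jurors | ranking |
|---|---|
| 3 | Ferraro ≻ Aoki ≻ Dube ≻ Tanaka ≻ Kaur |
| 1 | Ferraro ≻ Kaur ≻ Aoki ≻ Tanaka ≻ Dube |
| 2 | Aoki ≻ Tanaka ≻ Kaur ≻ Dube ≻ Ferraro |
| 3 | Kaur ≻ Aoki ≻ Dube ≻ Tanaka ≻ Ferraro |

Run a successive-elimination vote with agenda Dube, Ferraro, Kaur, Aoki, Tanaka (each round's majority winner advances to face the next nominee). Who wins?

Aoki

Round 1: Dube vs Ferraro — 5–4, Dube advances.
Round 2: Dube vs Kaur — 3–6, Kaur advances.
Round 3: Kaur vs Aoki — 4–5, Aoki advances.
Round 4: Aoki vs Tanaka — 9–0, Aoki advances.
The agenda winner is Aoki.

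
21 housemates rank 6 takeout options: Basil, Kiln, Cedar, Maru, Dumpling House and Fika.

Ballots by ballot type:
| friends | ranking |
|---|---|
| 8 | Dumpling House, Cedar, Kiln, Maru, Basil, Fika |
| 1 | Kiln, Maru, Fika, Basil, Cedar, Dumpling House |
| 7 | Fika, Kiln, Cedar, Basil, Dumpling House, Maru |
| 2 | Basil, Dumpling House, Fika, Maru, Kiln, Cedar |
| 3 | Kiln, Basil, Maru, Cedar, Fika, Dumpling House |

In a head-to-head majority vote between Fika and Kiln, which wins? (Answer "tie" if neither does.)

Kiln

Ballots ranking Fika above Kiln: 7 + 2 = 9.
Ballots ranking Kiln above Fika: 21 − 9 = 12.
Kiln wins the head-to-head 12–9.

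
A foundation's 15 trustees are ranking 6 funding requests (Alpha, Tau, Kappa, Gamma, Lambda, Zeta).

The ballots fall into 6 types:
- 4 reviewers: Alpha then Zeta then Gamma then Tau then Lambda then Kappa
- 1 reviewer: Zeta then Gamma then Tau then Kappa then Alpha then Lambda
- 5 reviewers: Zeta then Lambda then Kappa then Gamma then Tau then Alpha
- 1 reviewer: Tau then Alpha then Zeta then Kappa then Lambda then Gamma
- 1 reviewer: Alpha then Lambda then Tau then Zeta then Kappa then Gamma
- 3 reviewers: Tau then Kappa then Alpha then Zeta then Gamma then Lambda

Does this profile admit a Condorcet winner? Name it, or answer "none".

Check each pair by majority over 15 ballots:
Alpha–Tau: Tau 10–5.
Alpha–Kappa: Kappa 9–6.
Alpha vs Gamma: 9 to 6, Alpha.
Alpha vs Lambda: Alpha preferred on 4+1+1+1+3 = 10 ballots; Alpha wins 10–5.
Alpha vs Zeta: Alpha wins 9–6.
Tau vs Kappa: Tau wins 10–5.
Tau–Gamma: Gamma 10–5.
Tau vs Lambda: 9 to 6, Tau.
Tau vs Zeta: Tau is ranked higher on 1+1+3 = 5 ballots, Zeta on 10. Zeta wins 10–5.
Kappa vs Gamma: Kappa wins 10–5.
Kappa vs Lambda: 1+1+3 = 5 for Kappa, 10 for Lambda — Lambda by 10–5.
Kappa vs Zeta: Kappa preferred on 3 ballots; Zeta wins 12–3.
Gamma–Lambda: Gamma 8–7.
Gamma vs Zeta: Gamma preferred on 0 ballots; Zeta wins 15–0.
Lambda–Zeta: Zeta 14–1.
No project is unbeaten: Alpha loses to Tau; Tau loses to Gamma; Kappa loses to Tau; Gamma loses to Alpha; Lambda loses to Alpha; Zeta loses to Alpha. In particular Alpha > Gamma > Tau > Alpha is a majority cycle — no Condorcet winner exists.

none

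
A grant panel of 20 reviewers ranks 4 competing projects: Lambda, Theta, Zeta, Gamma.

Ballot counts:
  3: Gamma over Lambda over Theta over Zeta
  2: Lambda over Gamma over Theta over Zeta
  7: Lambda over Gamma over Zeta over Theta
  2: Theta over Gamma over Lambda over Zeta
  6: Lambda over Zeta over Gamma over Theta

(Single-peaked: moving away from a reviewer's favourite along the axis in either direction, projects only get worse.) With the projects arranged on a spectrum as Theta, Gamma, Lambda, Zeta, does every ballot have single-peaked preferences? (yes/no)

yes

Axis positions: Theta=1, Gamma=2, Lambda=3, Zeta=4.
Group 1 (peak Gamma at position 2): ranking walks positions 2-3-1-4, expanding outward from the peak — single-peaked.
Group 2 (peak Lambda at position 3): ranking walks positions 3-2-1-4, expanding outward from the peak — single-peaked.
Group 3 (peak Lambda at position 3): ranking walks positions 3-2-4-1, expanding outward from the peak — single-peaked.
Group 4 (peak Theta at position 1): ranking walks positions 1-2-3-4, expanding outward from the peak — single-peaked.
Group 5 (peak Lambda at position 3): ranking walks positions 3-4-2-1, expanding outward from the peak — single-peaked.
Every ranking is single-peaked on this axis.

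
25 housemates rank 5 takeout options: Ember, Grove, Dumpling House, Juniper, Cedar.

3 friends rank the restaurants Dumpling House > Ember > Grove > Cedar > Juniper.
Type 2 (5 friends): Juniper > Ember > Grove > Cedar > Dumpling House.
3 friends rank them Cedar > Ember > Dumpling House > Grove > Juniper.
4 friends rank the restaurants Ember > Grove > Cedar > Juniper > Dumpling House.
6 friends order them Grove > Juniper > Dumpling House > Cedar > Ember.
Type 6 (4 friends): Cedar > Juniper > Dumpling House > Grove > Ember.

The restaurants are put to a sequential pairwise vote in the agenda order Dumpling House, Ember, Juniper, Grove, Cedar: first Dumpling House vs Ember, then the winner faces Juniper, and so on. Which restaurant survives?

Grove

Round 1: Dumpling House vs Ember — 13–12, Dumpling House advances.
Round 2: Dumpling House vs Juniper — 6–19, Juniper advances.
Round 3: Juniper vs Grove — 9–16, Grove advances.
Round 4: Grove vs Cedar — 18–7, Grove advances.
The agenda winner is Grove.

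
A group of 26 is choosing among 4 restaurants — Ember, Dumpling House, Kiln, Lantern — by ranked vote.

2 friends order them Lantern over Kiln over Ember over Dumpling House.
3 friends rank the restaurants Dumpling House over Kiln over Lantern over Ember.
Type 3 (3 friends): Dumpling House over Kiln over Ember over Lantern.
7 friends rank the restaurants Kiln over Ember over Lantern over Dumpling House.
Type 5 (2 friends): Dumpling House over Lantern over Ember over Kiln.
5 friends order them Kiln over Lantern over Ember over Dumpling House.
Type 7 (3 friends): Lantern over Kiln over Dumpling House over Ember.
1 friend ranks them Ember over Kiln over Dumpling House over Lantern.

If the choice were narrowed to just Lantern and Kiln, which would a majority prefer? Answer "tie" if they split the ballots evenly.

Ballots ranking Lantern above Kiln: 2 + 2 + 3 = 7.
Ballots ranking Kiln above Lantern: 26 − 7 = 19.
Kiln wins the head-to-head 19–7.

Kiln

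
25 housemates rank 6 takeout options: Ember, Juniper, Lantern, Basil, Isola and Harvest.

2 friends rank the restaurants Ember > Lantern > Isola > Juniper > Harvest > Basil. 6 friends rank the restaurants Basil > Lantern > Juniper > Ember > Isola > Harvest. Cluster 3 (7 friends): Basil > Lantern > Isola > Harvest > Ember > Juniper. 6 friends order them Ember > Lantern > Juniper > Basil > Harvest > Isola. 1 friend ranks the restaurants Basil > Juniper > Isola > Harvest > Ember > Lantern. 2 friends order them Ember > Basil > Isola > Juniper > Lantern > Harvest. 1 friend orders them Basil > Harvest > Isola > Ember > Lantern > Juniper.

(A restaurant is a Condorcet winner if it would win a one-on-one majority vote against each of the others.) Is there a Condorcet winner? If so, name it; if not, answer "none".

Basil

Pairwise majorities:
Ember vs Juniper: Ember is ranked higher on 2+7+6+2+1 = 18 ballots, Juniper on 7. Ember wins 18–7.
Ember vs Lantern: Ember preferred on 2+6+1+2+1 = 12 ballots; Lantern wins 13–12.
Ember vs Basil: Ember is ranked higher on 2+6+2 = 10 ballots, Basil on 15. Basil wins 15–10.
Ember vs Isola: Ember is ranked higher on 2+6+6+2 = 16 ballots, Isola on 9. Ember wins 16–9.
Ember vs Harvest: Ember is ranked higher on 2+6+6+2 = 16 ballots, Harvest on 9. Ember wins 16–9.
Juniper vs Lantern: Juniper is ranked higher on 1+2 = 3 ballots, Lantern on 22. Lantern wins 22–3.
Juniper vs Basil: Juniper preferred on 2+6 = 8 ballots; Basil wins 17–8.
Juniper vs Isola: 6+6+1 = 13 for Juniper, 12 for Isola — Juniper by 13–12.
Juniper vs Harvest: Juniper preferred on 2+6+6+1+2 = 17 ballots; Juniper wins 17–8.
Lantern vs Basil: Lantern is ranked higher on 2+6 = 8 ballots, Basil on 17. Basil wins 17–8.
Lantern vs Isola: 2+6+7+6 = 21 for Lantern, 4 for Isola — Lantern by 21–4.
Lantern vs Harvest: 23 to 2, Lantern.
Basil vs Isola: 6+7+6+1+2+1 = 23 for Basil, 2 for Isola — Basil by 23–2.
Basil vs Harvest: 23 to 2, Basil.
Isola vs Harvest: 2+6+7+1+2 = 18 for Isola, 7 for Harvest — Isola by 18–7.
Only Basil has no losses; Basil is the Condorcet winner.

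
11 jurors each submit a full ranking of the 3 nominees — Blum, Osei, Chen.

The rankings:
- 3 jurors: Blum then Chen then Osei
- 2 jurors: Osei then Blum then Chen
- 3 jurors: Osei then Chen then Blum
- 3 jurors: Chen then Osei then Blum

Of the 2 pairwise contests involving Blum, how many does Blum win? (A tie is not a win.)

Blum against each rival (11 jurors):
Blum vs Osei: Osei wins 8–3.
Blum vs Chen: Chen wins 6–5.
Blum beats no one; loses to Osei, Chen — 0 pairwise wins.

0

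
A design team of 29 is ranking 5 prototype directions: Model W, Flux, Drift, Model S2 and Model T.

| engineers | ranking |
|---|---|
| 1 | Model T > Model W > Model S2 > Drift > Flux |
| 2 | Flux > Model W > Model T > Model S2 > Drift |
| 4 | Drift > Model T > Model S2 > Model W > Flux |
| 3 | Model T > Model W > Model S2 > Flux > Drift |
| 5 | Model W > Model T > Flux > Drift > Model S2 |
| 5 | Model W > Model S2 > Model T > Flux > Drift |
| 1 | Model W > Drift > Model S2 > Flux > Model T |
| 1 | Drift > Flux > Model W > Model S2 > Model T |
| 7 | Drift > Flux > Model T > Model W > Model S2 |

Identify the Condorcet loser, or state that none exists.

Head-to-head results (29 engineers):
Model W–Flux: Model W 19–10.
Model W vs Drift: Model W is ranked higher on 1+2+3+5+5+1 = 17 ballots, Drift on 12. Model W wins 17–12.
Model W vs Model S2: 25 for Model W, 4 for Model S2 — Model W by 25–4.
Model W–Model T: Model T 15–14.
Flux vs Drift: Flux, 15–14.
Flux vs Model S2: Flux wins 15–14.
Flux vs Model T: Model T wins 18–11.
Drift vs Model S2: Drift, 18–11.
Drift–Model T: Model T 16–13.
Model S2–Model T: Model T 22–7.
Only Model S2 has no wins; Model S2 is the Condorcet loser.

Model S2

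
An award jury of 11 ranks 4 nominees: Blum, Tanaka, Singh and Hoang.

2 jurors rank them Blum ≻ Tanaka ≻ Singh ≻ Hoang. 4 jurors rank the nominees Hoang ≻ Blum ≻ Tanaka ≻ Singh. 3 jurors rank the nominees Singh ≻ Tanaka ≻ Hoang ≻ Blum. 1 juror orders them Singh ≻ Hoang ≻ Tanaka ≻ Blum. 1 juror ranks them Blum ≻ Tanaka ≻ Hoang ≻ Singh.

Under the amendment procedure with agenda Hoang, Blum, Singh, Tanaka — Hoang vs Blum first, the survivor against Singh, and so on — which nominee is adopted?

Round 1: Hoang vs Blum — 8–3, Hoang advances.
Round 2: Hoang vs Singh — 5–6, Singh advances.
Round 3: Singh vs Tanaka — 4–7, Tanaka advances.
The agenda winner is Tanaka.

Tanaka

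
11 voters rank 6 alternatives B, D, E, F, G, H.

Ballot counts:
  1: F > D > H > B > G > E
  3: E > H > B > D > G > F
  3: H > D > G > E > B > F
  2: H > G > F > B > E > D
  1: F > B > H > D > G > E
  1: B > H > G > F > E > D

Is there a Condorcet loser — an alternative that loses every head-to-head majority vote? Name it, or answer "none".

Pairwise majorities:
B vs D: 7 to 4, B.
B vs E: 1+2+1+1 = 5 for B, 6 for E — E by 6–5.
B vs F: B is ranked higher on 3+3+1 = 7 ballots, F on 4. B wins 7–4.
B vs G: 1+3+1+1 = 6 for B, 5 for G — B by 6–5.
B vs H: B is ranked higher on 1+1 = 2 ballots, H on 9. H wins 9–2.
D vs E: 5 to 6, E.
D vs F: D wins 6–5.
D vs G: D preferred on 1+3+3+1 = 8 ballots; D wins 8–3.
D vs H: H wins 10–1.
E vs F: E, 6–5.
E vs G: 3 to 8, G.
E vs H: E is ranked higher on 3 ballots, H on 8. H wins 8–3.
F vs G: G, 9–2.
F–H: H 9–2.
G vs H: 0 to 11, H.
F loses to every other alternative — it is the Condorcet loser.

F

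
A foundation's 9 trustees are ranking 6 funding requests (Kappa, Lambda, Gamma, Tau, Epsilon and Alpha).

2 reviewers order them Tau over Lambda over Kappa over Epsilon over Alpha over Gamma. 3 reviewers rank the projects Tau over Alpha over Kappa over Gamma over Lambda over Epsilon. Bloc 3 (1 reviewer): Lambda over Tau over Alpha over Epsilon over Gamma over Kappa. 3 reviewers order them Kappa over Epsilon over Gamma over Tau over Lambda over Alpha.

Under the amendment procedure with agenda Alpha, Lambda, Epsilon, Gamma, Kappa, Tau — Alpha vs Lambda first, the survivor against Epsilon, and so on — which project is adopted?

Round 1: Alpha vs Lambda — 3–6, Lambda advances.
Round 2: Lambda vs Epsilon — 6–3, Lambda advances.
Round 3: Lambda vs Gamma — 3–6, Gamma advances.
Round 4: Gamma vs Kappa — 1–8, Kappa advances.
Round 5: Kappa vs Tau — 3–6, Tau advances.
Tau survives the agenda.

Tau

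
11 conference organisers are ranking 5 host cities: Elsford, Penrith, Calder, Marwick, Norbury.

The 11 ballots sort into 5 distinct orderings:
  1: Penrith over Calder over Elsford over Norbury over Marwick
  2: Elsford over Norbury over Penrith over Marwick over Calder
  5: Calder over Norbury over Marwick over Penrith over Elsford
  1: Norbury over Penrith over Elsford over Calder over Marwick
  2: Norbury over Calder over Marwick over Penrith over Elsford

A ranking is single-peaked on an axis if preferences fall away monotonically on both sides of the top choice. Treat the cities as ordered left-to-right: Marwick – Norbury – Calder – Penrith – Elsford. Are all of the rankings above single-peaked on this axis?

no

Axis positions: Marwick=1, Norbury=2, Calder=3, Penrith=4, Elsford=5.
Group 1 (peak Penrith at position 4): ranking walks positions 4-3-5-2-1, expanding outward from the peak — single-peaked.
Group 2: ranking walks positions 5-2-4-1-3; Norbury is ranked above Penrith even though Penrith lies between Norbury and the peak Elsford on the axis — preferences dip and rise again. Not single-peaked.
Group 3 (peak Calder at position 3): ranking walks positions 3-2-1-4-5, expanding outward from the peak — single-peaked.
Group 4: ranking walks positions 2-4-5-3-1; Penrith is ranked above Calder even though Calder lies between Penrith and the peak Norbury on the axis — preferences dip and rise again. Not single-peaked.
Group 5 (peak Norbury at position 2): ranking walks positions 2-3-1-4-5, expanding outward from the peak — single-peaked.
Group 2 violates single-peakedness, so the profile is not single-peaked on this axis.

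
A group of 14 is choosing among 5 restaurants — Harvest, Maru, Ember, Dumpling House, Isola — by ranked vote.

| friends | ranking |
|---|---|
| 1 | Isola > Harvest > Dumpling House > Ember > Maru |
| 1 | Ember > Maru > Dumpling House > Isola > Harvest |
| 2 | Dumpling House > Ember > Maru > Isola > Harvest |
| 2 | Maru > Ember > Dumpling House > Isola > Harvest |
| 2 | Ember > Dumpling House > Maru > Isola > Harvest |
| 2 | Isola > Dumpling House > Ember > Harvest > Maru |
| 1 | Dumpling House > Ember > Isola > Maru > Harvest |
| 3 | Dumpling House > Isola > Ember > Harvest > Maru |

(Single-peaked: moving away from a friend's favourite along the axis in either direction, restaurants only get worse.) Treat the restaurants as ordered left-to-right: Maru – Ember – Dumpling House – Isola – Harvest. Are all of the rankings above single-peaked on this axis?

Axis positions: Maru=1, Ember=2, Dumpling House=3, Isola=4, Harvest=5.
Type 1 (peak Isola at position 4): ranking walks positions 4-5-3-2-1, expanding outward from the peak — single-peaked.
Type 2 (peak Ember at position 2): ranking walks positions 2-1-3-4-5, expanding outward from the peak — single-peaked.
Type 3 (peak Dumpling House at position 3): ranking walks positions 3-2-1-4-5, expanding outward from the peak — single-peaked.
Type 4 (peak Maru at position 1): ranking walks positions 1-2-3-4-5, expanding outward from the peak — single-peaked.
Type 5 (peak Ember at position 2): ranking walks positions 2-3-1-4-5, expanding outward from the peak — single-peaked.
Type 6 (peak Isola at position 4): ranking walks positions 4-3-2-5-1, expanding outward from the peak — single-peaked.
Type 7 (peak Dumpling House at position 3): ranking walks positions 3-2-4-1-5, expanding outward from the peak — single-peaked.
Type 8 (peak Dumpling House at position 3): ranking walks positions 3-4-2-5-1, expanding outward from the peak — single-peaked.
Every ranking is single-peaked on this axis.

yes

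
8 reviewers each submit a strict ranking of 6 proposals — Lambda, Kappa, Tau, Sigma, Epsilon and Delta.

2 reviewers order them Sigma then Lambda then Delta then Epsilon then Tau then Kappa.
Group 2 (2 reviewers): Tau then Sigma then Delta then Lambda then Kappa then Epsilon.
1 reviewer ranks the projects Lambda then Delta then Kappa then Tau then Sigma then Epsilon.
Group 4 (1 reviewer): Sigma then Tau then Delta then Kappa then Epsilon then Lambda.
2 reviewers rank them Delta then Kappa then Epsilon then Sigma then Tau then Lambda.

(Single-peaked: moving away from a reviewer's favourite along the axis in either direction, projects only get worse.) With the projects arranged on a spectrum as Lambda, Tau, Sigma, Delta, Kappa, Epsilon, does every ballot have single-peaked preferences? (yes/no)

Axis positions: Lambda=1, Tau=2, Sigma=3, Delta=4, Kappa=5, Epsilon=6.
Group 1: ranking walks positions 3-1-4-6-2-5; Lambda is ranked above Tau even though Tau lies between Lambda and the peak Sigma on the axis — preferences dip and rise again. Not single-peaked.
Group 2 (peak Tau at position 2): ranking walks positions 2-3-4-1-5-6, expanding outward from the peak — single-peaked.
Group 3: ranking walks positions 1-4-5-2-3-6; Delta is ranked above Tau even though Tau lies between Delta and the peak Lambda on the axis — preferences dip and rise again. Not single-peaked.
Group 4 (peak Sigma at position 3): ranking walks positions 3-2-4-5-6-1, expanding outward from the peak — single-peaked.
Group 5 (peak Delta at position 4): ranking walks positions 4-5-6-3-2-1, expanding outward from the peak — single-peaked.
Group 1 violates single-peakedness, so the profile is not single-peaked on this axis.

no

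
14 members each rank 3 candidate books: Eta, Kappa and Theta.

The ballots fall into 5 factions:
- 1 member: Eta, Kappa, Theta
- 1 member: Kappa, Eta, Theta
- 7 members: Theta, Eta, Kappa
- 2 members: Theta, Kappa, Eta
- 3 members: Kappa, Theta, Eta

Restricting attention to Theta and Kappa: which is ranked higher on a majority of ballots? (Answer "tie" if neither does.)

Theta

Ballots ranking Theta above Kappa: 7 + 2 = 9.
Ballots ranking Kappa above Theta: 14 − 9 = 5.
Theta wins the head-to-head 9–5.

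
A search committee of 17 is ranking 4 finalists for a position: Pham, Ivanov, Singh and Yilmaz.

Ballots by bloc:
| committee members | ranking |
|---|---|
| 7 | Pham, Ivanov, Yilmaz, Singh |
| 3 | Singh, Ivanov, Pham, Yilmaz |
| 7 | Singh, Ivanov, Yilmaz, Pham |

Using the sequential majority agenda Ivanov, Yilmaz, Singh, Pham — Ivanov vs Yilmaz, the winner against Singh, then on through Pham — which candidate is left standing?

Singh

Round 1: Ivanov vs Yilmaz — 17–0, Ivanov advances.
Round 2: Ivanov vs Singh — 7–10, Singh advances.
Round 3: Singh vs Pham — 10–7, Singh advances.
Singh survives the agenda.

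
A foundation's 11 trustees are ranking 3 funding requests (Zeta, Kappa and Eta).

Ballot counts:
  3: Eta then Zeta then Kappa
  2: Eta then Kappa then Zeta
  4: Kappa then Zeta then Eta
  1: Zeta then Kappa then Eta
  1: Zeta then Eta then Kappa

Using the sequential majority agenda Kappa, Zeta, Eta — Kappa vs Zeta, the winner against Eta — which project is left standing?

Round 1: Kappa vs Zeta — 6–5, Kappa advances.
Round 2: Kappa vs Eta — 5–6, Eta advances.
Eta survives the agenda.

Eta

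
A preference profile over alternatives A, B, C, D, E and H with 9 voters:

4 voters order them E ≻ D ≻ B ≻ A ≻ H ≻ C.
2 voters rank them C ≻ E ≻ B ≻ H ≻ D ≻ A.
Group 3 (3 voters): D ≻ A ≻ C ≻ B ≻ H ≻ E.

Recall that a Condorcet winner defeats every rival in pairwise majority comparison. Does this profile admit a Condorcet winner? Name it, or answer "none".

Check each pair by majority over 9 ballots:
A vs B: A is ranked higher on 3 ballots, B on 6. B wins 6–3.
A vs C: A preferred on 4+3 = 7 ballots; A wins 7–2.
A vs D: 0 for A, 9 for D — D by 9–0.
A vs E: A is ranked higher on 3 ballots, E on 6. E wins 6–3.
A vs H: A preferred on 4+3 = 7 ballots; A wins 7–2.
B vs C: 4 to 5, C.
B vs D: B is ranked higher on 2 ballots, D on 7. D wins 7–2.
B vs E: B is ranked higher on 3 ballots, E on 6. E wins 6–3.
B vs H: 9 to 0, B.
C vs D: C is ranked higher on 2 ballots, D on 7. D wins 7–2.
C vs E: 2+3 = 5 for C, 4 for E — C by 5–4.
C vs H: C is ranked higher on 2+3 = 5 ballots, H on 4. C wins 5–4.
D vs E: D is ranked higher on 3 ballots, E on 6. E wins 6–3.
D vs H: D preferred on 4+3 = 7 ballots; D wins 7–2.
E vs H: E is ranked higher on 4+2 = 6 ballots, H on 3. E wins 6–3.
Every alternative loses at least once (A loses to B; B loses to C; C loses to A; D loses to E; E loses to C; H loses to A). The majority relation contains the cycle A > C > B > A, so there is no Condorcet winner.

none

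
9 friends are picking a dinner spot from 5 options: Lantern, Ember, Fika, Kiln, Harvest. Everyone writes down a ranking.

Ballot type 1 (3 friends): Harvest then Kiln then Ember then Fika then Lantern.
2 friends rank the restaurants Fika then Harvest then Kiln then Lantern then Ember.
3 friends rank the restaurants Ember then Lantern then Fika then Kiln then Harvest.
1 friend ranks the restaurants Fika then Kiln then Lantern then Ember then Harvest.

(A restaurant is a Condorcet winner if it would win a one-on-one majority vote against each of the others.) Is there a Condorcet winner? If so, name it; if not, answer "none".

Pairwise majorities:
Lantern–Ember: Ember 6–3.
Lantern vs Fika: 3 to 6, Fika.
Lantern vs Kiln: Lantern preferred on 3 ballots; Kiln wins 6–3.
Lantern vs Harvest: Lantern preferred on 3+1 = 4 ballots; Harvest wins 5–4.
Ember vs Fika: Ember preferred on 3+3 = 6 ballots; Ember wins 6–3.
Ember vs Kiln: Kiln wins 6–3.
Ember vs Harvest: Harvest wins 5–4.
Fika vs Kiln: Fika, 6–3.
Fika–Harvest: Fika 6–3.
Kiln vs Harvest: Harvest, 5–4.
Every restaurant loses at least once (Lantern loses to Ember; Ember loses to Kiln; Fika loses to Ember; Kiln loses to Fika; Harvest loses to Fika). The majority relation contains the cycle Ember > Fika > Kiln > Ember, so there is no Condorcet winner.

none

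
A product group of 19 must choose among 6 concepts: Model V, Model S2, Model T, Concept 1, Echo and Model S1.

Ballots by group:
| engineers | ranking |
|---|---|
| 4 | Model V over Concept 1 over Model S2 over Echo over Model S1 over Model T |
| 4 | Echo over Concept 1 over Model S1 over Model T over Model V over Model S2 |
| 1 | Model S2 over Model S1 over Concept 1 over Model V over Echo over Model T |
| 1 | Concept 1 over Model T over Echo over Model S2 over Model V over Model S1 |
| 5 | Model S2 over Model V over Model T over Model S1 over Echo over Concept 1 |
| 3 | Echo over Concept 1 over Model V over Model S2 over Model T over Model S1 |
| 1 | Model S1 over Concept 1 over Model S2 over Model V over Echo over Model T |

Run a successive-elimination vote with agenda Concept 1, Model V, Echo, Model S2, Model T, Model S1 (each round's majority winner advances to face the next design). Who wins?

Round 1: Concept 1 vs Model V — 10–9, Concept 1 advances.
Round 2: Concept 1 vs Echo — 7–12, Echo advances.
Round 3: Echo vs Model S2 — 8–11, Model S2 advances.
Round 4: Model S2 vs Model T — 14–5, Model S2 advances.
Round 5: Model S2 vs Model S1 — 14–5, Model S2 advances.
The agenda winner is Model S2.

Model S2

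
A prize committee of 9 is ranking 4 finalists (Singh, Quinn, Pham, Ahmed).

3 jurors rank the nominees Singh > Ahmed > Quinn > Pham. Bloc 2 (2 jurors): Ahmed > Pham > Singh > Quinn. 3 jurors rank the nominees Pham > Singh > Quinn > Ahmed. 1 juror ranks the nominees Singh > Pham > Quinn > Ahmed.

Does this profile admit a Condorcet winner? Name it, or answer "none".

Head-to-head results (9 jurors):
Singh vs Quinn: Singh is ranked higher on 3+2+3+1 = 9 ballots, Quinn on 0. Singh wins 9–0.
Singh vs Pham: Singh preferred on 3+1 = 4 ballots; Pham wins 5–4.
Singh vs Ahmed: Singh preferred on 3+3+1 = 7 ballots; Singh wins 7–2.
Quinn vs Pham: 3 for Quinn, 6 for Pham — Pham by 6–3.
Quinn vs Ahmed: Quinn preferred on 3+1 = 4 ballots; Ahmed wins 5–4.
Pham vs Ahmed: Pham is ranked higher on 3+1 = 4 ballots, Ahmed on 5. Ahmed wins 5–4.
Each nominee drops at least one matchup (Singh loses to Pham; Quinn loses to Singh; Pham loses to Ahmed; Ahmed loses to Singh); the cycle Singh → Ahmed → Pham → Singh rules out a Condorcet winner.

none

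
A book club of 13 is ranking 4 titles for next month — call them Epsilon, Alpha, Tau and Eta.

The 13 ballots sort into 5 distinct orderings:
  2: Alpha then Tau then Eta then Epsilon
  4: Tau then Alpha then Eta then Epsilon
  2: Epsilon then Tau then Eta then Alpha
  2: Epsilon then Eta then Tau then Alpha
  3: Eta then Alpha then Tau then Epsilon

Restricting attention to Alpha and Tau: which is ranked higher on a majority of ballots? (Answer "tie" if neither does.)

Ballots ranking Alpha above Tau: 2 + 3 = 5.
Ballots ranking Tau above Alpha: 13 − 5 = 8.
Tau wins the head-to-head 8–5.

Tau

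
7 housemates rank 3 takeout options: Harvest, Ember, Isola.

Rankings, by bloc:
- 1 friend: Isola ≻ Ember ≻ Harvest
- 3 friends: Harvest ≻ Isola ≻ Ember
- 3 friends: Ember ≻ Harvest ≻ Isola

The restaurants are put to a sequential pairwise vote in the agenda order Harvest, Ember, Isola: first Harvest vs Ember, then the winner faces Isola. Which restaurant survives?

Round 1: Harvest vs Ember — 3–4, Ember advances.
Round 2: Ember vs Isola — 3–4, Isola advances.
The agenda winner is Isola.

Isola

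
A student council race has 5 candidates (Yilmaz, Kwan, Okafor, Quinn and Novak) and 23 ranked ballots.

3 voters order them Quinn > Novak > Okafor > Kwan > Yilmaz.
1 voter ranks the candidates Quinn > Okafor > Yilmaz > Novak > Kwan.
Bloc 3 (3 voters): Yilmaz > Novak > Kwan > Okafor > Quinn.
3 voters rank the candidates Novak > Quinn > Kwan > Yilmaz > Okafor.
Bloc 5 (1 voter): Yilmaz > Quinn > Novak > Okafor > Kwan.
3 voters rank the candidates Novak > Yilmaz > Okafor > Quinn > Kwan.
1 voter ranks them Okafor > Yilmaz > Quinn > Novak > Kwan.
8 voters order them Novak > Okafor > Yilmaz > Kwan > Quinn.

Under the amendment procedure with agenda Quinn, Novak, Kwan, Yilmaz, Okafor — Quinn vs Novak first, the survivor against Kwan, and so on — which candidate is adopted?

Round 1: Quinn vs Novak — 6–17, Novak advances.
Round 2: Novak vs Kwan — 23–0, Novak advances.
Round 3: Novak vs Yilmaz — 17–6, Novak advances.
Round 4: Novak vs Okafor — 21–2, Novak advances.
The agenda winner is Novak.

Novak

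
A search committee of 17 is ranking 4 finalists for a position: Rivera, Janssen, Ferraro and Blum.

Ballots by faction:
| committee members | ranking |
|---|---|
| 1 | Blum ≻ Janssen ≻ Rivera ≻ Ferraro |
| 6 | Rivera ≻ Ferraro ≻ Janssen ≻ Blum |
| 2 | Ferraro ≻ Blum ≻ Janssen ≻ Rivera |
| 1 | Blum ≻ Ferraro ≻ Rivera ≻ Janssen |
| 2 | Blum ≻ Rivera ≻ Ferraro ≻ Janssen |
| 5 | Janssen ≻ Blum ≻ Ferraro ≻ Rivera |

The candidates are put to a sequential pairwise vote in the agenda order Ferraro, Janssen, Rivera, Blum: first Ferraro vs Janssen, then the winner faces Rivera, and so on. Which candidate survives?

Blum

Round 1: Ferraro vs Janssen — 11–6, Ferraro advances.
Round 2: Ferraro vs Rivera — 8–9, Rivera advances.
Round 3: Rivera vs Blum — 6–11, Blum advances.
Blum survives the agenda.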